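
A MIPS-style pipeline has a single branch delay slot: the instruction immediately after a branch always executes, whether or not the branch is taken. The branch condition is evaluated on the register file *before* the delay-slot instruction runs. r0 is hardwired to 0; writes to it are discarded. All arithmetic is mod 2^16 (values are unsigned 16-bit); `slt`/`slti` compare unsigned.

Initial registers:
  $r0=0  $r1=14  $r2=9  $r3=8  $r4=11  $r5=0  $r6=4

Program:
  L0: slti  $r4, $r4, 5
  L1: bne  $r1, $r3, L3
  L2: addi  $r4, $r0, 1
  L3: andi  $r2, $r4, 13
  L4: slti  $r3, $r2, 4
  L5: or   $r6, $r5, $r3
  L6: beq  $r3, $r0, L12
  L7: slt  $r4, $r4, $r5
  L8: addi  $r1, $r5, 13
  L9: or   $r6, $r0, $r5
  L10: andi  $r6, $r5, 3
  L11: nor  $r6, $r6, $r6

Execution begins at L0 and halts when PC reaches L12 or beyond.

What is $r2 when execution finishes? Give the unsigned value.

PC=0  slti  $r4, $r4, 5      | $r0=0 $r1=14 $r2=9 $r3=8 $r4=0 $r5=0 $r6=4
PC=1  bne  $r1, $r3, L3      | $r0=0 $r1=14 $r2=9 $r3=8 $r4=0 $r5=0 $r6=4  [TAKEN]
PC=2  addi  $r4, $r0, 1      | $r0=0 $r1=14 $r2=9 $r3=8 $r4=1 $r5=0 $r6=4
PC=3  andi  $r2, $r4, 13     | $r0=0 $r1=14 $r2=1 $r3=8 $r4=1 $r5=0 $r6=4
PC=4  slti  $r3, $r2, 4      | $r0=0 $r1=14 $r2=1 $r3=1 $r4=1 $r5=0 $r6=4
PC=5  or   $r6, $r5, $r3     | $r0=0 $r1=14 $r2=1 $r3=1 $r4=1 $r5=0 $r6=1
PC=6  beq  $r3, $r0, L12     | $r0=0 $r1=14 $r2=1 $r3=1 $r4=1 $r5=0 $r6=1  [not taken]
PC=7  slt  $r4, $r4, $r5     | $r0=0 $r1=14 $r2=1 $r3=1 $r4=0 $r5=0 $r6=1
PC=8  addi  $r1, $r5, 13     | $r0=0 $r1=13 $r2=1 $r3=1 $r4=0 $r5=0 $r6=1
PC=9  or   $r6, $r0, $r5     | $r0=0 $r1=13 $r2=1 $r3=1 $r4=0 $r5=0 $r6=0
PC=10 andi  $r6, $r5, 3      | $r0=0 $r1=13 $r2=1 $r3=1 $r4=0 $r5=0 $r6=0
PC=11 nor  $r6, $r6, $r6     | $r0=0 $r1=13 $r2=1 $r3=1 $r4=0 $r5=0 $r6=65535

1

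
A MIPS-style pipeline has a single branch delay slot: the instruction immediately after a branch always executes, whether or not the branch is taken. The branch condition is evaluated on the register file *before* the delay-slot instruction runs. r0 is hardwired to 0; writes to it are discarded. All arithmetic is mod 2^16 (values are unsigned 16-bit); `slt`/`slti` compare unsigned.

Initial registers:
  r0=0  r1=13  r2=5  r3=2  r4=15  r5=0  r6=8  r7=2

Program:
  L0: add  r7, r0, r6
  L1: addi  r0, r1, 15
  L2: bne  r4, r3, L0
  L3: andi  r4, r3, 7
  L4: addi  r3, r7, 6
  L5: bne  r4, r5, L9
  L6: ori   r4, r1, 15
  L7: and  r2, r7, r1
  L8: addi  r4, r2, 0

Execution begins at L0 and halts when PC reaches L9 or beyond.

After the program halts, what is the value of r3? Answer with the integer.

  step pc=0: add  r7, r0, r6  regs=(0,13,5,2,15,0,8,8)
  step pc=1: addi  r0, r1, 15  regs=(0,13,5,2,15,0,8,8)
  step pc=2: bne  r4, r3, L0  cond=T  regs=(0,13,5,2,15,0,8,8)
  step pc=3: andi  r4, r3, 7  regs=(0,13,5,2,2,0,8,8)
  step pc=0: add  r7, r0, r6  regs=(0,13,5,2,2,0,8,8)
  step pc=1: addi  r0, r1, 15  regs=(0,13,5,2,2,0,8,8)
  step pc=2: bne  r4, r3, L0  cond=F  regs=(0,13,5,2,2,0,8,8)
  step pc=3: andi  r4, r3, 7  regs=(0,13,5,2,2,0,8,8)
  step pc=4: addi  r3, r7, 6  regs=(0,13,5,14,2,0,8,8)
  step pc=5: bne  r4, r5, L9  cond=T  regs=(0,13,5,14,2,0,8,8)
  step pc=6: ori   r4, r1, 15  regs=(0,13,5,14,15,0,8,8)

14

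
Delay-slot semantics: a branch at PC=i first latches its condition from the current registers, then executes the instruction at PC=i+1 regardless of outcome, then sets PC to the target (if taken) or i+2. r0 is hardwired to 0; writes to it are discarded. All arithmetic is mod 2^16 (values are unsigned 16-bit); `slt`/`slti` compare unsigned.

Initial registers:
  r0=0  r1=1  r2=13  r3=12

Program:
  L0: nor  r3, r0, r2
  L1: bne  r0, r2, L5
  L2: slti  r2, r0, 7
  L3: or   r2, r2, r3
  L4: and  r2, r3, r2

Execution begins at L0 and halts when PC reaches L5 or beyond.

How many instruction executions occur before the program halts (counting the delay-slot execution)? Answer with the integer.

#0 nor  r3, r0, r2 ; 0/1/13/65522
#1 bne  r0, r2, L5 ; 0/1/13/65522 ; →target
#2 slti  r2, r0, 7 ; 0/1/1/65522

3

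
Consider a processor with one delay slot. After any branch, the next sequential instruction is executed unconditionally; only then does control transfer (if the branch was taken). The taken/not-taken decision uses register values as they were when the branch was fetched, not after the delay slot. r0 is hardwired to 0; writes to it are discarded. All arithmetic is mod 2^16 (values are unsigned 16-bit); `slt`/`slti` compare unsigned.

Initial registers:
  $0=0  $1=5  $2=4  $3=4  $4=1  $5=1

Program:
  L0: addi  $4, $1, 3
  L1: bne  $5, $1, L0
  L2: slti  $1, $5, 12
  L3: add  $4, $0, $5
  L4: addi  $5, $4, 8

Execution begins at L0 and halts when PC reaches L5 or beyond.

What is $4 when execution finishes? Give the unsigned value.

1

PC=0  addi  $4, $1, 3        | $0=0 $1=5 $2=4 $3=4 $4=8 $5=1
PC=1  bne  $5, $1, L0        | $0=0 $1=5 $2=4 $3=4 $4=8 $5=1  [TAKEN]
PC=2  slti  $1, $5, 12       | $0=0 $1=1 $2=4 $3=4 $4=8 $5=1
PC=0  addi  $4, $1, 3        | $0=0 $1=1 $2=4 $3=4 $4=4 $5=1
PC=1  bne  $5, $1, L0        | $0=0 $1=1 $2=4 $3=4 $4=4 $5=1  [not taken]
PC=2  slti  $1, $5, 12       | $0=0 $1=1 $2=4 $3=4 $4=4 $5=1
PC=3  add  $4, $0, $5        | $0=0 $1=1 $2=4 $3=4 $4=1 $5=1
PC=4  addi  $5, $4, 8        | $0=0 $1=1 $2=4 $3=4 $4=1 $5=9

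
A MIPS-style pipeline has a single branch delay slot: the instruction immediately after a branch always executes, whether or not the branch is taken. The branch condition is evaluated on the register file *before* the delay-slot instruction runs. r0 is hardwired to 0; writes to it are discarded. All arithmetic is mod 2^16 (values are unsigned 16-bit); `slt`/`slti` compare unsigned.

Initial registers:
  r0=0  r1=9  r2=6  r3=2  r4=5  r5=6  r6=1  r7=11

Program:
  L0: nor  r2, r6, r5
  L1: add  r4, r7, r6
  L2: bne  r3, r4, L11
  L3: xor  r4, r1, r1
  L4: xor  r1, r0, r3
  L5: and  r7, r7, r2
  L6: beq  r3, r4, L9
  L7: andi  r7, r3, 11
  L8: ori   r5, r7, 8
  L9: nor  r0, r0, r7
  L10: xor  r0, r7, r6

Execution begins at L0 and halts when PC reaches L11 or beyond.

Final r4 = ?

[0] nor  r2, r6, r5  →  {r0:0, r1:9, r2:65528, r3:2, r4:5, r5:6, r6:1, r7:11}
[1] add  r4, r7, r6  →  {r0:0, r1:9, r2:65528, r3:2, r4:12, r5:6, r6:1, r7:11}
[2] bne  r3, r4, L11  →  {r0:0, r1:9, r2:65528, r3:2, r4:12, r5:6, r6:1, r7:11}  ⟨branch taken⟩
[3] xor  r4, r1, r1  →  {r0:0, r1:9, r2:65528, r3:2, r4:0, r5:6, r6:1, r7:11}

0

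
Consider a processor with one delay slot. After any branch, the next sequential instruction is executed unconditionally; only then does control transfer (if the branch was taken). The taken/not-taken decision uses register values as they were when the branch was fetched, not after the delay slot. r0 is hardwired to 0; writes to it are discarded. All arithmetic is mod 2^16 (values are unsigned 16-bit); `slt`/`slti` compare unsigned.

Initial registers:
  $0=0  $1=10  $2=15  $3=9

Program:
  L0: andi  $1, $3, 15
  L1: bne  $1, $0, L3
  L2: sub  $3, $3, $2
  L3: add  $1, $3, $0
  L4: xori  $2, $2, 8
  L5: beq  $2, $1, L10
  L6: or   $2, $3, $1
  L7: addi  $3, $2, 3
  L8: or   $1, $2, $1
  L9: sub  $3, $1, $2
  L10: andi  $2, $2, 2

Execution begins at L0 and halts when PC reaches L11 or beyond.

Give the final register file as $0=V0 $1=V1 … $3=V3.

$0=0 $1=65530 $2=2 $3=0

PC=0  andi  $1, $3, 15       | $0=0 $1=9 $2=15 $3=9
PC=1  bne  $1, $0, L3        | $0=0 $1=9 $2=15 $3=9  [TAKEN]
PC=2  sub  $3, $3, $2        | $0=0 $1=9 $2=15 $3=65530
PC=3  add  $1, $3, $0        | $0=0 $1=65530 $2=15 $3=65530
PC=4  xori  $2, $2, 8        | $0=0 $1=65530 $2=7 $3=65530
PC=5  beq  $2, $1, L10       | $0=0 $1=65530 $2=7 $3=65530  [not taken]
PC=6  or   $2, $3, $1        | $0=0 $1=65530 $2=65530 $3=65530
PC=7  addi  $3, $2, 3        | $0=0 $1=65530 $2=65530 $3=65533
PC=8  or   $1, $2, $1        | $0=0 $1=65530 $2=65530 $3=65533
PC=9  sub  $3, $1, $2        | $0=0 $1=65530 $2=65530 $3=0
PC=10 andi  $2, $2, 2        | $0=0 $1=65530 $2=2 $3=0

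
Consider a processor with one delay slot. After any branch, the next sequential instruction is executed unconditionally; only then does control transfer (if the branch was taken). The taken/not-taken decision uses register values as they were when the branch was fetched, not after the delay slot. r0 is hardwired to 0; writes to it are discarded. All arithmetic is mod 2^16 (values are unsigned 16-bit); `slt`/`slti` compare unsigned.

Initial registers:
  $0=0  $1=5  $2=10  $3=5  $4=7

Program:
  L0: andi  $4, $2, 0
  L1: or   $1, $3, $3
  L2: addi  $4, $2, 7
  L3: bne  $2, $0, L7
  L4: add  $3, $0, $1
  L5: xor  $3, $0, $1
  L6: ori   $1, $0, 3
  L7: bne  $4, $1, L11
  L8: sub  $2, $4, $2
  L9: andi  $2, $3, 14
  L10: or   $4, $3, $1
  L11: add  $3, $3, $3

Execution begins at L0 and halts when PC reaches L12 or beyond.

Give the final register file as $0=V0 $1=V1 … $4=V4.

$0=0 $1=5 $2=7 $3=10 $4=17

PC=0  andi  $4, $2, 0        | $0=0 $1=5 $2=10 $3=5 $4=0
PC=1  or   $1, $3, $3        | $0=0 $1=5 $2=10 $3=5 $4=0
PC=2  addi  $4, $2, 7        | $0=0 $1=5 $2=10 $3=5 $4=17
PC=3  bne  $2, $0, L7        | $0=0 $1=5 $2=10 $3=5 $4=17  [TAKEN]
PC=4  add  $3, $0, $1        | $0=0 $1=5 $2=10 $3=5 $4=17
PC=7  bne  $4, $1, L11       | $0=0 $1=5 $2=10 $3=5 $4=17  [TAKEN]
PC=8  sub  $2, $4, $2        | $0=0 $1=5 $2=7 $3=5 $4=17
PC=11 add  $3, $3, $3        | $0=0 $1=5 $2=7 $3=10 $4=17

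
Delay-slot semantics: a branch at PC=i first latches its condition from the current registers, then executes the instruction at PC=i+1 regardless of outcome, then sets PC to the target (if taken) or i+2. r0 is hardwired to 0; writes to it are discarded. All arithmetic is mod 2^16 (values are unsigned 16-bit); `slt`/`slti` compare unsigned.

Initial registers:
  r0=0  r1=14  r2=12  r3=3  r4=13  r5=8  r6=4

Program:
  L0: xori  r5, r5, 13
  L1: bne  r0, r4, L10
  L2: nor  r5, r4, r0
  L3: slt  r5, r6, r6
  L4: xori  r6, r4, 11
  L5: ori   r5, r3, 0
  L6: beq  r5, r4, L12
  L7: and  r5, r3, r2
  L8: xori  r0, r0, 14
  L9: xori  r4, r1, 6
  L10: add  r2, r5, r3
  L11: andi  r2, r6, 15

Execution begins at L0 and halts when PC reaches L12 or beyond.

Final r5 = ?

65522

#0 xori  r5, r5, 13 ; 0/14/12/3/13/5/4
#1 bne  r0, r4, L10 ; 0/14/12/3/13/5/4 ; →target
#2 nor  r5, r4, r0 ; 0/14/12/3/13/65522/4
#10 add  r2, r5, r3 ; 0/14/65525/3/13/65522/4
#11 andi  r2, r6, 15 ; 0/14/4/3/13/65522/4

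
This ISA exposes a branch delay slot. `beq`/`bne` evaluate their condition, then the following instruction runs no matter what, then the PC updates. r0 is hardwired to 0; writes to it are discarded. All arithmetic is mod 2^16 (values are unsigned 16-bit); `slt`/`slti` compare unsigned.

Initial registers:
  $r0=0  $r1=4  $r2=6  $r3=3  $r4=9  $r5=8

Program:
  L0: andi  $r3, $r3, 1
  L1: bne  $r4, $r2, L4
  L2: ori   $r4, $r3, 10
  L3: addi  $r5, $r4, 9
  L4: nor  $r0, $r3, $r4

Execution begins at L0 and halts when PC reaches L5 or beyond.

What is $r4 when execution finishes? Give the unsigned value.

  step pc=0: andi  $r3, $r3, 1  regs=(0,4,6,1,9,8)
  step pc=1: bne  $r4, $r2, L4  cond=T  regs=(0,4,6,1,9,8)
  step pc=2: ori   $r4, $r3, 10  regs=(0,4,6,1,11,8)
  step pc=4: nor  $r0, $r3, $r4  regs=(0,4,6,1,11,8)

11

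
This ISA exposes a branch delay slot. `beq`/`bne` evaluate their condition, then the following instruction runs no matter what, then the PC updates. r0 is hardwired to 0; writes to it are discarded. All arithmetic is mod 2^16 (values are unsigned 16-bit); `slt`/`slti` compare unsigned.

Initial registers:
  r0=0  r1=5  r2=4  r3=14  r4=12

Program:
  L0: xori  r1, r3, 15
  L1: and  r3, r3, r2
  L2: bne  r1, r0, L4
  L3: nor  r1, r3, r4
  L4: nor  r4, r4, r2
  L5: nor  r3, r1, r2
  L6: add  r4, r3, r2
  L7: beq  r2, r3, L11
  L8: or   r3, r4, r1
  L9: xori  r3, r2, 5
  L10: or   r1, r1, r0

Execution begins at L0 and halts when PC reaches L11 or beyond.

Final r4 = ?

12

[0] xori  r1, r3, 15  →  {r0:0, r1:1, r2:4, r3:14, r4:12}
[1] and  r3, r3, r2  →  {r0:0, r1:1, r2:4, r3:4, r4:12}
[2] bne  r1, r0, L4  →  {r0:0, r1:1, r2:4, r3:4, r4:12}  ⟨branch taken⟩
[3] nor  r1, r3, r4  →  {r0:0, r1:65523, r2:4, r3:4, r4:12}
[4] nor  r4, r4, r2  →  {r0:0, r1:65523, r2:4, r3:4, r4:65523}
[5] nor  r3, r1, r2  →  {r0:0, r1:65523, r2:4, r3:8, r4:65523}
[6] add  r4, r3, r2  →  {r0:0, r1:65523, r2:4, r3:8, r4:12}
[7] beq  r2, r3, L11  →  {r0:0, r1:65523, r2:4, r3:8, r4:12}  ⟨branch fallthrough⟩
[8] or   r3, r4, r1  →  {r0:0, r1:65523, r2:4, r3:65535, r4:12}
[9] xori  r3, r2, 5  →  {r0:0, r1:65523, r2:4, r3:1, r4:12}
[10] or   r1, r1, r0  →  {r0:0, r1:65523, r2:4, r3:1, r4:12}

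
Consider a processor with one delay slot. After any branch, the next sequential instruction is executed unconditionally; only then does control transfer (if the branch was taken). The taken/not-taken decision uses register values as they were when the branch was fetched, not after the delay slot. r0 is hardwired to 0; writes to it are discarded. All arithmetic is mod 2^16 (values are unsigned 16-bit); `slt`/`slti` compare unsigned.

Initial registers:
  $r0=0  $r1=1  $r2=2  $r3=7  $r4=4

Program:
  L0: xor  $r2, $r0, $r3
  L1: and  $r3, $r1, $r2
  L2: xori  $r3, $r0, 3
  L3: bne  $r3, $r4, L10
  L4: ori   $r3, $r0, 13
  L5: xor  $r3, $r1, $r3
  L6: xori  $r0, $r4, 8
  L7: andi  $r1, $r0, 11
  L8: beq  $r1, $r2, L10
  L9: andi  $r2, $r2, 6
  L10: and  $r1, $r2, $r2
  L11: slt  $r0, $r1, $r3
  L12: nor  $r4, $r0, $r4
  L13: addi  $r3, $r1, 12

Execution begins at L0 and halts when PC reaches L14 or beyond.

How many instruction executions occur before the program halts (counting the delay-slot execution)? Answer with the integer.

  step pc=0: xor  $r2, $r0, $r3  regs=(0,1,7,7,4)
  step pc=1: and  $r3, $r1, $r2  regs=(0,1,7,1,4)
  step pc=2: xori  $r3, $r0, 3  regs=(0,1,7,3,4)
  step pc=3: bne  $r3, $r4, L10  cond=T  regs=(0,1,7,3,4)
  step pc=4: ori   $r3, $r0, 13  regs=(0,1,7,13,4)
  step pc=10: and  $r1, $r2, $r2  regs=(0,7,7,13,4)
  step pc=11: slt  $r0, $r1, $r3  regs=(0,7,7,13,4)
  step pc=12: nor  $r4, $r0, $r4  regs=(0,7,7,13,65531)
  step pc=13: addi  $r3, $r1, 12  regs=(0,7,7,19,65531)

9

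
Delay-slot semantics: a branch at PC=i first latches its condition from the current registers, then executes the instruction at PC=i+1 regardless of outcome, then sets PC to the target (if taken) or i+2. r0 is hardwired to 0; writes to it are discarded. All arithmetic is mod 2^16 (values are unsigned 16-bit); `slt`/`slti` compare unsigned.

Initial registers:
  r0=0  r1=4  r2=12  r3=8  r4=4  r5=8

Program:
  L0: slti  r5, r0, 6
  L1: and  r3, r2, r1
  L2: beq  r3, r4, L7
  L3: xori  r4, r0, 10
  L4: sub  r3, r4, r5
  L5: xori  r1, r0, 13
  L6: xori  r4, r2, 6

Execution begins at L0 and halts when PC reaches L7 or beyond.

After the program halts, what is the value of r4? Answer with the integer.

10

  step pc=0: slti  r5, r0, 6  regs=(0,4,12,8,4,1)
  step pc=1: and  r3, r2, r1  regs=(0,4,12,4,4,1)
  step pc=2: beq  r3, r4, L7  cond=T  regs=(0,4,12,4,4,1)
  step pc=3: xori  r4, r0, 10  regs=(0,4,12,4,10,1)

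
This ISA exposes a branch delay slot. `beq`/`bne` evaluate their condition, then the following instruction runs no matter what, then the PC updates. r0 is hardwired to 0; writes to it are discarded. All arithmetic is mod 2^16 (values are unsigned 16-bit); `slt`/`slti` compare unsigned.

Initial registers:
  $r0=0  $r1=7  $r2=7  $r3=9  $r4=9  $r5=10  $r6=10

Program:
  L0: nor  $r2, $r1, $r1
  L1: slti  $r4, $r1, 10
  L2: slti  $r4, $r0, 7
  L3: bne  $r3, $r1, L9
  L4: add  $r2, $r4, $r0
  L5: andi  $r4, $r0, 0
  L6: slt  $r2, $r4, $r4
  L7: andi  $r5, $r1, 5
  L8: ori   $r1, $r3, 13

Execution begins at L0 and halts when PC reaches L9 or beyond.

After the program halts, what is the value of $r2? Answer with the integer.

1

#0 nor  $r2, $r1, $r1 ; 0/7/65528/9/9/10/10
#1 slti  $r4, $r1, 10 ; 0/7/65528/9/1/10/10
#2 slti  $r4, $r0, 7 ; 0/7/65528/9/1/10/10
#3 bne  $r3, $r1, L9 ; 0/7/65528/9/1/10/10 ; →target
#4 add  $r2, $r4, $r0 ; 0/7/1/9/1/10/10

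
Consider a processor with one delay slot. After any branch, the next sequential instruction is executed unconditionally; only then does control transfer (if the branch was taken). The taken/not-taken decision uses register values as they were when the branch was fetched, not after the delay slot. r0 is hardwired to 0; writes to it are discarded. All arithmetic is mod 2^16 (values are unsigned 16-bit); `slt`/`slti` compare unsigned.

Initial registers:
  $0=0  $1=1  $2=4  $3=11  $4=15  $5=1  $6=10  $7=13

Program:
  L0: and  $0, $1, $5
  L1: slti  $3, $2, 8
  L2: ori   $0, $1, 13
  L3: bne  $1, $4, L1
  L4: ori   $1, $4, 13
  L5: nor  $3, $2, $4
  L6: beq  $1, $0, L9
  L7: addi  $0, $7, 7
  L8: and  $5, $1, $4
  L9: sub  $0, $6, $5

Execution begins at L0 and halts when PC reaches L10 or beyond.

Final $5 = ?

15

#0 and  $0, $1, $5 ; 0/1/4/11/15/1/10/13
#1 slti  $3, $2, 8 ; 0/1/4/1/15/1/10/13
#2 ori   $0, $1, 13 ; 0/1/4/1/15/1/10/13
#3 bne  $1, $4, L1 ; 0/1/4/1/15/1/10/13 ; →target
#4 ori   $1, $4, 13 ; 0/15/4/1/15/1/10/13
#1 slti  $3, $2, 8 ; 0/15/4/1/15/1/10/13
#2 ori   $0, $1, 13 ; 0/15/4/1/15/1/10/13
#3 bne  $1, $4, L1 ; 0/15/4/1/15/1/10/13 ; →fallthru
#4 ori   $1, $4, 13 ; 0/15/4/1/15/1/10/13
#5 nor  $3, $2, $4 ; 0/15/4/65520/15/1/10/13
#6 beq  $1, $0, L9 ; 0/15/4/65520/15/1/10/13 ; →fallthru
#7 addi  $0, $7, 7 ; 0/15/4/65520/15/1/10/13
#8 and  $5, $1, $4 ; 0/15/4/65520/15/15/10/13
#9 sub  $0, $6, $5 ; 0/15/4/65520/15/15/10/13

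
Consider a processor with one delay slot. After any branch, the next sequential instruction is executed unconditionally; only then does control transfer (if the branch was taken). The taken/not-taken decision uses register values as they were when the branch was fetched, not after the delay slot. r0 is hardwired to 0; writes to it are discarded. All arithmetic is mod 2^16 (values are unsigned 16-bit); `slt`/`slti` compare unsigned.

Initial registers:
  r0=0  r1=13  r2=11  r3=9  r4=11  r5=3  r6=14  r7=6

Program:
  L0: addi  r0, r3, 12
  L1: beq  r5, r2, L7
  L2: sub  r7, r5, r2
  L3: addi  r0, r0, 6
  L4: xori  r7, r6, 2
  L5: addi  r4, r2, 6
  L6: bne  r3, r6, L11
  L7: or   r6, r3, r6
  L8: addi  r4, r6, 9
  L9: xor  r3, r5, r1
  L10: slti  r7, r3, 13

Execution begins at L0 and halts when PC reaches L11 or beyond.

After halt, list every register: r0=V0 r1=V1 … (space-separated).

r0=0 r1=13 r2=11 r3=9 r4=17 r5=3 r6=15 r7=12

[0] addi  r0, r3, 12  →  {r0:0, r1:13, r2:11, r3:9, r4:11, r5:3, r6:14, r7:6}
[1] beq  r5, r2, L7  →  {r0:0, r1:13, r2:11, r3:9, r4:11, r5:3, r6:14, r7:6}  ⟨branch fallthrough⟩
[2] sub  r7, r5, r2  →  {r0:0, r1:13, r2:11, r3:9, r4:11, r5:3, r6:14, r7:65528}
[3] addi  r0, r0, 6  →  {r0:0, r1:13, r2:11, r3:9, r4:11, r5:3, r6:14, r7:65528}
[4] xori  r7, r6, 2  →  {r0:0, r1:13, r2:11, r3:9, r4:11, r5:3, r6:14, r7:12}
[5] addi  r4, r2, 6  →  {r0:0, r1:13, r2:11, r3:9, r4:17, r5:3, r6:14, r7:12}
[6] bne  r3, r6, L11  →  {r0:0, r1:13, r2:11, r3:9, r4:17, r5:3, r6:14, r7:12}  ⟨branch taken⟩
[7] or   r6, r3, r6  →  {r0:0, r1:13, r2:11, r3:9, r4:17, r5:3, r6:15, r7:12}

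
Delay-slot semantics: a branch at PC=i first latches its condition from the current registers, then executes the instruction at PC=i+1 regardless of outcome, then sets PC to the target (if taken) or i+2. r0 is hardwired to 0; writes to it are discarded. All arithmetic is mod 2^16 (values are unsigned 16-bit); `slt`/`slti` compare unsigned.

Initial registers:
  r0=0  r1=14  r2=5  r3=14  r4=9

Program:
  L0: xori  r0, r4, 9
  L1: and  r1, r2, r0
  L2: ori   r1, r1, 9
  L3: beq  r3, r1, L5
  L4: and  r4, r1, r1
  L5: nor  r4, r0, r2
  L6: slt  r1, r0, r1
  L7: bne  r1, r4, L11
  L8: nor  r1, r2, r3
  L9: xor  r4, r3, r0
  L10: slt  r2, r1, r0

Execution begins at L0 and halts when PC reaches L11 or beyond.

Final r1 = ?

65520

  step pc=0: xori  r0, r4, 9  regs=(0,14,5,14,9)
  step pc=1: and  r1, r2, r0  regs=(0,0,5,14,9)
  step pc=2: ori   r1, r1, 9  regs=(0,9,5,14,9)
  step pc=3: beq  r3, r1, L5  cond=F  regs=(0,9,5,14,9)
  step pc=4: and  r4, r1, r1  regs=(0,9,5,14,9)
  step pc=5: nor  r4, r0, r2  regs=(0,9,5,14,65530)
  step pc=6: slt  r1, r0, r1  regs=(0,1,5,14,65530)
  step pc=7: bne  r1, r4, L11  cond=T  regs=(0,1,5,14,65530)
  step pc=8: nor  r1, r2, r3  regs=(0,65520,5,14,65530)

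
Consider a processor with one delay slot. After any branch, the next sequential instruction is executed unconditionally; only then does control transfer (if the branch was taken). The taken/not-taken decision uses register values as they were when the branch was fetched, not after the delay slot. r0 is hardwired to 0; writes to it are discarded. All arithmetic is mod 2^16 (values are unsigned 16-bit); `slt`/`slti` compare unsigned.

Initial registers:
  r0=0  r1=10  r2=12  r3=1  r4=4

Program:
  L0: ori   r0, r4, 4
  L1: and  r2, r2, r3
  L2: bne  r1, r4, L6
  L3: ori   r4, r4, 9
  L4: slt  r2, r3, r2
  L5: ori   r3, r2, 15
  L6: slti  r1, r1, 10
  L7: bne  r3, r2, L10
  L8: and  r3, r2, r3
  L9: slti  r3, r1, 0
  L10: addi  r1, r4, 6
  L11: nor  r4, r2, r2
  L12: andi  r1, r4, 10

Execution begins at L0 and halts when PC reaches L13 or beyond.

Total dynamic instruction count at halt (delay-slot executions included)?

#0 ori   r0, r4, 4 ; 0/10/12/1/4
#1 and  r2, r2, r3 ; 0/10/0/1/4
#2 bne  r1, r4, L6 ; 0/10/0/1/4 ; →target
#3 ori   r4, r4, 9 ; 0/10/0/1/13
#6 slti  r1, r1, 10 ; 0/0/0/1/13
#7 bne  r3, r2, L10 ; 0/0/0/1/13 ; →target
#8 and  r3, r2, r3 ; 0/0/0/0/13
#10 addi  r1, r4, 6 ; 0/19/0/0/13
#11 nor  r4, r2, r2 ; 0/19/0/0/65535
#12 andi  r1, r4, 10 ; 0/10/0/0/65535

10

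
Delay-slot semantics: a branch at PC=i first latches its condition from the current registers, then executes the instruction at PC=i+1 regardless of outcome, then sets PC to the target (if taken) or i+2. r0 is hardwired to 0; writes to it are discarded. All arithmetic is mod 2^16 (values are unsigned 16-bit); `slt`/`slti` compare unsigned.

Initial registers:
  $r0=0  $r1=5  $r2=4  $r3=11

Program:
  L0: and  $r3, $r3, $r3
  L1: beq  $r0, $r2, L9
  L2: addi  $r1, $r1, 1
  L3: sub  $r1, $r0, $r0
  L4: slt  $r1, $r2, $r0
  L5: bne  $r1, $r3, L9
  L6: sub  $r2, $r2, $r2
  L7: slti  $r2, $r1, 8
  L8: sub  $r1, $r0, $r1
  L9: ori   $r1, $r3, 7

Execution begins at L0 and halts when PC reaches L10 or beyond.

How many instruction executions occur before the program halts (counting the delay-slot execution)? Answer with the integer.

#0 and  $r3, $r3, $r3 ; 0/5/4/11
#1 beq  $r0, $r2, L9 ; 0/5/4/11 ; →fallthru
#2 addi  $r1, $r1, 1 ; 0/6/4/11
#3 sub  $r1, $r0, $r0 ; 0/0/4/11
#4 slt  $r1, $r2, $r0 ; 0/0/4/11
#5 bne  $r1, $r3, L9 ; 0/0/4/11 ; →target
#6 sub  $r2, $r2, $r2 ; 0/0/0/11
#9 ori   $r1, $r3, 7 ; 0/15/0/11

8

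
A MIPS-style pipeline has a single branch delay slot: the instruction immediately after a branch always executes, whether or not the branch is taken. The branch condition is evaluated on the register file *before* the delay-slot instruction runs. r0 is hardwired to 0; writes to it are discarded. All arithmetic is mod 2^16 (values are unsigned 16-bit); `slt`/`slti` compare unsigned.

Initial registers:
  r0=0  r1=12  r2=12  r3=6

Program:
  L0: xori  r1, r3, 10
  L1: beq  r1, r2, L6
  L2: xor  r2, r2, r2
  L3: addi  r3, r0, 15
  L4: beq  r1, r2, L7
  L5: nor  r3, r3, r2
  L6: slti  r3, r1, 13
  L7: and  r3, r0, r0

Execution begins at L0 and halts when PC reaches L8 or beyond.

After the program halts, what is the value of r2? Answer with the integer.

#0 xori  r1, r3, 10 ; 0/12/12/6
#1 beq  r1, r2, L6 ; 0/12/12/6 ; →target
#2 xor  r2, r2, r2 ; 0/12/0/6
#6 slti  r3, r1, 13 ; 0/12/0/1
#7 and  r3, r0, r0 ; 0/12/0/0

0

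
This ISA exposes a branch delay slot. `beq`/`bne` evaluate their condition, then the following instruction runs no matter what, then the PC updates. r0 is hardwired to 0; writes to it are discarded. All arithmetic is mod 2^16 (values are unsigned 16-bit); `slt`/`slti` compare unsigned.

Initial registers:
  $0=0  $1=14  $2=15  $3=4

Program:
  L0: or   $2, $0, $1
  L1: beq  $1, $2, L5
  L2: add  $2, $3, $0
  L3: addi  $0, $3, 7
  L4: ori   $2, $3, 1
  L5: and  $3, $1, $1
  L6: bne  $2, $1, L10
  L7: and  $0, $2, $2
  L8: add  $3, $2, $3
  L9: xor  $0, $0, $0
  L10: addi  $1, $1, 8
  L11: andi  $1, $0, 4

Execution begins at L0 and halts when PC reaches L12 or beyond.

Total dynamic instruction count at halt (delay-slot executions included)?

#0 or   $2, $0, $1 ; 0/14/14/4
#1 beq  $1, $2, L5 ; 0/14/14/4 ; →target
#2 add  $2, $3, $0 ; 0/14/4/4
#5 and  $3, $1, $1 ; 0/14/4/14
#6 bne  $2, $1, L10 ; 0/14/4/14 ; →target
#7 and  $0, $2, $2 ; 0/14/4/14
#10 addi  $1, $1, 8 ; 0/22/4/14
#11 andi  $1, $0, 4 ; 0/0/4/14

8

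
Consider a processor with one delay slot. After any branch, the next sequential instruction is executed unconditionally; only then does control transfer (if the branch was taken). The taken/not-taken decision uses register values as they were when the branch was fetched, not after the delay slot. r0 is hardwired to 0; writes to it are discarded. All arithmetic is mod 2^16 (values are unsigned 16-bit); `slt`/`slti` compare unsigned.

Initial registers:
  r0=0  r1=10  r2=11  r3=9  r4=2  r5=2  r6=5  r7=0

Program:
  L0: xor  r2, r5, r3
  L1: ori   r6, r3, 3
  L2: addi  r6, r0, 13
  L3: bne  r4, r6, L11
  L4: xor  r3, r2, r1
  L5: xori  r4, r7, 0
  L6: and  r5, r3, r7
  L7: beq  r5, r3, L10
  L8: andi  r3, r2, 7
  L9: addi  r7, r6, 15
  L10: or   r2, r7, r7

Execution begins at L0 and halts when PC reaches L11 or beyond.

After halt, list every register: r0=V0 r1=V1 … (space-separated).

[0] xor  r2, r5, r3  →  {r0:0, r1:10, r2:11, r3:9, r4:2, r5:2, r6:5, r7:0}
[1] ori   r6, r3, 3  →  {r0:0, r1:10, r2:11, r3:9, r4:2, r5:2, r6:11, r7:0}
[2] addi  r6, r0, 13  →  {r0:0, r1:10, r2:11, r3:9, r4:2, r5:2, r6:13, r7:0}
[3] bne  r4, r6, L11  →  {r0:0, r1:10, r2:11, r3:9, r4:2, r5:2, r6:13, r7:0}  ⟨branch taken⟩
[4] xor  r3, r2, r1  →  {r0:0, r1:10, r2:11, r3:1, r4:2, r5:2, r6:13, r7:0}

r0=0 r1=10 r2=11 r3=1 r4=2 r5=2 r6=13 r7=0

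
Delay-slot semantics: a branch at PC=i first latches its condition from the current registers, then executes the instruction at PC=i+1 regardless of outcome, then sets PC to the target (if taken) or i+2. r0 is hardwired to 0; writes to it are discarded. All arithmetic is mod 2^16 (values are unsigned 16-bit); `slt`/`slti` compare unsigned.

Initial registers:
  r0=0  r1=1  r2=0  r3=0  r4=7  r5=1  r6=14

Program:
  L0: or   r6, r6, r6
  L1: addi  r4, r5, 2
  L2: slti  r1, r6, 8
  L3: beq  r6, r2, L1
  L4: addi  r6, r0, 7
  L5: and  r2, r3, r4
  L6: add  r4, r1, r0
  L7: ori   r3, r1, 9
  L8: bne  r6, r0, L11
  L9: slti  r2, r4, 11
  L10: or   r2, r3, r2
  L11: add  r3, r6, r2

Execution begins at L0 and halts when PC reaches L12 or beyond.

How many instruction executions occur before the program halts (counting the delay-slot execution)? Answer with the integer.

PC=0  or   r6, r6, r6        | r0=0 r1=1 r2=0 r3=0 r4=7 r5=1 r6=14
PC=1  addi  r4, r5, 2        | r0=0 r1=1 r2=0 r3=0 r4=3 r5=1 r6=14
PC=2  slti  r1, r6, 8        | r0=0 r1=0 r2=0 r3=0 r4=3 r5=1 r6=14
PC=3  beq  r6, r2, L1        | r0=0 r1=0 r2=0 r3=0 r4=3 r5=1 r6=14  [not taken]
PC=4  addi  r6, r0, 7        | r0=0 r1=0 r2=0 r3=0 r4=3 r5=1 r6=7
PC=5  and  r2, r3, r4        | r0=0 r1=0 r2=0 r3=0 r4=3 r5=1 r6=7
PC=6  add  r4, r1, r0        | r0=0 r1=0 r2=0 r3=0 r4=0 r5=1 r6=7
PC=7  ori   r3, r1, 9        | r0=0 r1=0 r2=0 r3=9 r4=0 r5=1 r6=7
PC=8  bne  r6, r0, L11       | r0=0 r1=0 r2=0 r3=9 r4=0 r5=1 r6=7  [TAKEN]
PC=9  slti  r2, r4, 11       | r0=0 r1=0 r2=1 r3=9 r4=0 r5=1 r6=7
PC=11 add  r3, r6, r2        | r0=0 r1=0 r2=1 r3=8 r4=0 r5=1 r6=7

11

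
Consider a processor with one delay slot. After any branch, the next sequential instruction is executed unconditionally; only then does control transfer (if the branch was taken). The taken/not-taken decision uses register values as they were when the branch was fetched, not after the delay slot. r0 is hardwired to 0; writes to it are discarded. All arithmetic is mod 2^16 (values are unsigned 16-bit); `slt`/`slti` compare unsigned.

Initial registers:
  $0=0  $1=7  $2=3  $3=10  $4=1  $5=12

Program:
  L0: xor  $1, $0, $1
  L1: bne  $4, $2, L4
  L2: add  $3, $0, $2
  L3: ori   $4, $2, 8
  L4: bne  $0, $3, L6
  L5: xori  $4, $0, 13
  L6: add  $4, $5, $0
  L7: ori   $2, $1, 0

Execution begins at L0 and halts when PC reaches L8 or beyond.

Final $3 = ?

3

PC=0  xor  $1, $0, $1        | $0=0 $1=7 $2=3 $3=10 $4=1 $5=12
PC=1  bne  $4, $2, L4        | $0=0 $1=7 $2=3 $3=10 $4=1 $5=12  [TAKEN]
PC=2  add  $3, $0, $2        | $0=0 $1=7 $2=3 $3=3 $4=1 $5=12
PC=4  bne  $0, $3, L6        | $0=0 $1=7 $2=3 $3=3 $4=1 $5=12  [TAKEN]
PC=5  xori  $4, $0, 13       | $0=0 $1=7 $2=3 $3=3 $4=13 $5=12
PC=6  add  $4, $5, $0        | $0=0 $1=7 $2=3 $3=3 $4=12 $5=12
PC=7  ori   $2, $1, 0        | $0=0 $1=7 $2=7 $3=3 $4=12 $5=12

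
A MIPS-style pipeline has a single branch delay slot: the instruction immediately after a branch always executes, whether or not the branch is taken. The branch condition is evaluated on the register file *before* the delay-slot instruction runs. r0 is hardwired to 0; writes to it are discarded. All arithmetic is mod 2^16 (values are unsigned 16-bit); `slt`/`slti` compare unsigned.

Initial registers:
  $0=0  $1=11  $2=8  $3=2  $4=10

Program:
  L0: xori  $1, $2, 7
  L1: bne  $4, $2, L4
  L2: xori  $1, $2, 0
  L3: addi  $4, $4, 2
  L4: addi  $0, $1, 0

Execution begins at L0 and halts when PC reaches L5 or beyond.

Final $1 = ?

#0 xori  $1, $2, 7 ; 0/15/8/2/10
#1 bne  $4, $2, L4 ; 0/15/8/2/10 ; →target
#2 xori  $1, $2, 0 ; 0/8/8/2/10
#4 addi  $0, $1, 0 ; 0/8/8/2/10

8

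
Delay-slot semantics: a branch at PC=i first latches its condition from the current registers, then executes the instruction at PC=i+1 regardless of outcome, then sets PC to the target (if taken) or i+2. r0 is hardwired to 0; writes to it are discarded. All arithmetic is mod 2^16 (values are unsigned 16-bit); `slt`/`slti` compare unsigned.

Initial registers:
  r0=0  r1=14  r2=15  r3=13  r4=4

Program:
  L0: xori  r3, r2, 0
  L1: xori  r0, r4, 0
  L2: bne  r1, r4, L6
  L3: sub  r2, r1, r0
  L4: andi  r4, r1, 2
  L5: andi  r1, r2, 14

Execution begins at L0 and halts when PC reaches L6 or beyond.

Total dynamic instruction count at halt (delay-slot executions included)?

  step pc=0: xori  r3, r2, 0  regs=(0,14,15,15,4)
  step pc=1: xori  r0, r4, 0  regs=(0,14,15,15,4)
  step pc=2: bne  r1, r4, L6  cond=T  regs=(0,14,15,15,4)
  step pc=3: sub  r2, r1, r0  regs=(0,14,14,15,4)

4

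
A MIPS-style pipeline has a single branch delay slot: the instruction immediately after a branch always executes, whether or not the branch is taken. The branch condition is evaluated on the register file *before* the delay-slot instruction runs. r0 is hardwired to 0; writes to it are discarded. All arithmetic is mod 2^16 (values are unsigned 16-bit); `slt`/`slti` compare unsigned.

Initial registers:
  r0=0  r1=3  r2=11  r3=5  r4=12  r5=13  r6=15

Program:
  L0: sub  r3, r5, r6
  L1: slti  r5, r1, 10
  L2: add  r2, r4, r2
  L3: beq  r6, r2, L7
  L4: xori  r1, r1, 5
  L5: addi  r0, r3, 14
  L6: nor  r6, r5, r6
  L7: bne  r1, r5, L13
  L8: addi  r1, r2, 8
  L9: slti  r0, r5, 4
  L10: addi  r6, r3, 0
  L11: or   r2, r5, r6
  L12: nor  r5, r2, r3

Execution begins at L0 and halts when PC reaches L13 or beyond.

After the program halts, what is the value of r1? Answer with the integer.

31

[0] sub  r3, r5, r6  →  {r0:0, r1:3, r2:11, r3:65534, r4:12, r5:13, r6:15}
[1] slti  r5, r1, 10  →  {r0:0, r1:3, r2:11, r3:65534, r4:12, r5:1, r6:15}
[2] add  r2, r4, r2  →  {r0:0, r1:3, r2:23, r3:65534, r4:12, r5:1, r6:15}
[3] beq  r6, r2, L7  →  {r0:0, r1:3, r2:23, r3:65534, r4:12, r5:1, r6:15}  ⟨branch fallthrough⟩
[4] xori  r1, r1, 5  →  {r0:0, r1:6, r2:23, r3:65534, r4:12, r5:1, r6:15}
[5] addi  r0, r3, 14  →  {r0:0, r1:6, r2:23, r3:65534, r4:12, r5:1, r6:15}
[6] nor  r6, r5, r6  →  {r0:0, r1:6, r2:23, r3:65534, r4:12, r5:1, r6:65520}
[7] bne  r1, r5, L13  →  {r0:0, r1:6, r2:23, r3:65534, r4:12, r5:1, r6:65520}  ⟨branch taken⟩
[8] addi  r1, r2, 8  →  {r0:0, r1:31, r2:23, r3:65534, r4:12, r5:1, r6:65520}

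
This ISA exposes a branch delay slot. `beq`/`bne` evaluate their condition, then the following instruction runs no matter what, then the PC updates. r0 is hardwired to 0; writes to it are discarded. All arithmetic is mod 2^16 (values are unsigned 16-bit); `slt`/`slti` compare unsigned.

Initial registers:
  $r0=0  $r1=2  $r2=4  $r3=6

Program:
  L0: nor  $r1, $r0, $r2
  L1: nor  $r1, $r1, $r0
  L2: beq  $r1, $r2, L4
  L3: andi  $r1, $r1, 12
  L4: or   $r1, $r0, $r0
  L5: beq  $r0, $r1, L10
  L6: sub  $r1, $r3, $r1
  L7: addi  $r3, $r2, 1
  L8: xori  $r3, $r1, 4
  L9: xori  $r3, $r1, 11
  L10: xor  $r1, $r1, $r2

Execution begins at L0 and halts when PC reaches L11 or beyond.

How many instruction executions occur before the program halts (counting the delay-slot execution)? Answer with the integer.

8

PC=0  nor  $r1, $r0, $r2     | $r0=0 $r1=65531 $r2=4 $r3=6
PC=1  nor  $r1, $r1, $r0     | $r0=0 $r1=4 $r2=4 $r3=6
PC=2  beq  $r1, $r2, L4      | $r0=0 $r1=4 $r2=4 $r3=6  [TAKEN]
PC=3  andi  $r1, $r1, 12     | $r0=0 $r1=4 $r2=4 $r3=6
PC=4  or   $r1, $r0, $r0     | $r0=0 $r1=0 $r2=4 $r3=6
PC=5  beq  $r0, $r1, L10     | $r0=0 $r1=0 $r2=4 $r3=6  [TAKEN]
PC=6  sub  $r1, $r3, $r1     | $r0=0 $r1=6 $r2=4 $r3=6
PC=10 xor  $r1, $r1, $r2     | $r0=0 $r1=2 $r2=4 $r3=6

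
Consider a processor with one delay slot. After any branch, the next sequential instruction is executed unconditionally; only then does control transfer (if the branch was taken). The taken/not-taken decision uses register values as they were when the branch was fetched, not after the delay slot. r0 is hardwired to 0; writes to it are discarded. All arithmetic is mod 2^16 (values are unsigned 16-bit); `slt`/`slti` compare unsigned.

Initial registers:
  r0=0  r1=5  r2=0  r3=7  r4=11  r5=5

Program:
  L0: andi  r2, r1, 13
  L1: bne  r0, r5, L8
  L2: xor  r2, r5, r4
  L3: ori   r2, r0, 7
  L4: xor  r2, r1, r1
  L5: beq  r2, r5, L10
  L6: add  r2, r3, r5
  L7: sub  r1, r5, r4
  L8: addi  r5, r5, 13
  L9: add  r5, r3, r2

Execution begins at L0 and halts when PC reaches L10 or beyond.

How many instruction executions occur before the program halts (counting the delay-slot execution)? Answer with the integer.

5

[0] andi  r2, r1, 13  →  {r0:0, r1:5, r2:5, r3:7, r4:11, r5:5}
[1] bne  r0, r5, L8  →  {r0:0, r1:5, r2:5, r3:7, r4:11, r5:5}  ⟨branch taken⟩
[2] xor  r2, r5, r4  →  {r0:0, r1:5, r2:14, r3:7, r4:11, r5:5}
[8] addi  r5, r5, 13  →  {r0:0, r1:5, r2:14, r3:7, r4:11, r5:18}
[9] add  r5, r3, r2  →  {r0:0, r1:5, r2:14, r3:7, r4:11, r5:21}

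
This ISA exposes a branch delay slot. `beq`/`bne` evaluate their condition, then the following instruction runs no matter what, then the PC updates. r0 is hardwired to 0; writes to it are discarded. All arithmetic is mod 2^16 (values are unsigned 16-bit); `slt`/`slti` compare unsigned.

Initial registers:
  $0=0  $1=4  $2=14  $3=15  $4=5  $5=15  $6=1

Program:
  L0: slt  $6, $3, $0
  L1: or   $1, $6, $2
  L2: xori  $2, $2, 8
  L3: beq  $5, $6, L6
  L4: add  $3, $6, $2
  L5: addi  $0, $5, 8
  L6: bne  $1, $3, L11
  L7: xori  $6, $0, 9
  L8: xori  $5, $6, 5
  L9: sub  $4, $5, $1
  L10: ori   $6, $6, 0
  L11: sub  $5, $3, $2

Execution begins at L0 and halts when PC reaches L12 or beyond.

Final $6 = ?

[0] slt  $6, $3, $0  →  {$0:0, $1:4, $2:14, $3:15, $4:5, $5:15, $6:0}
[1] or   $1, $6, $2  →  {$0:0, $1:14, $2:14, $3:15, $4:5, $5:15, $6:0}
[2] xori  $2, $2, 8  →  {$0:0, $1:14, $2:6, $3:15, $4:5, $5:15, $6:0}
[3] beq  $5, $6, L6  →  {$0:0, $1:14, $2:6, $3:15, $4:5, $5:15, $6:0}  ⟨branch fallthrough⟩
[4] add  $3, $6, $2  →  {$0:0, $1:14, $2:6, $3:6, $4:5, $5:15, $6:0}
[5] addi  $0, $5, 8  →  {$0:0, $1:14, $2:6, $3:6, $4:5, $5:15, $6:0}
[6] bne  $1, $3, L11  →  {$0:0, $1:14, $2:6, $3:6, $4:5, $5:15, $6:0}  ⟨branch taken⟩
[7] xori  $6, $0, 9  →  {$0:0, $1:14, $2:6, $3:6, $4:5, $5:15, $6:9}
[11] sub  $5, $3, $2  →  {$0:0, $1:14, $2:6, $3:6, $4:5, $5:0, $6:9}

9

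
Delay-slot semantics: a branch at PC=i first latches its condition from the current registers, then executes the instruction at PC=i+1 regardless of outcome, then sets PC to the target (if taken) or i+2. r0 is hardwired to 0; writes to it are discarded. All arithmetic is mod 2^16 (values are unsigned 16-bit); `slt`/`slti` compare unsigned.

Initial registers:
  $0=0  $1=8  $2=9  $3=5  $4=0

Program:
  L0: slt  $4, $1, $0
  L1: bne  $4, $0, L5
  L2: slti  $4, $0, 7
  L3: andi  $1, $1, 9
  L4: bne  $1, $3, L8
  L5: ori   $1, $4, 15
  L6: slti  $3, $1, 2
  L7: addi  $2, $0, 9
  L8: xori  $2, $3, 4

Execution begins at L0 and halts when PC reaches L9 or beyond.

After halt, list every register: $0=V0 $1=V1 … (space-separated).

$0=0 $1=15 $2=1 $3=5 $4=1

#0 slt  $4, $1, $0 ; 0/8/9/5/0
#1 bne  $4, $0, L5 ; 0/8/9/5/0 ; →fallthru
#2 slti  $4, $0, 7 ; 0/8/9/5/1
#3 andi  $1, $1, 9 ; 0/8/9/5/1
#4 bne  $1, $3, L8 ; 0/8/9/5/1 ; →target
#5 ori   $1, $4, 15 ; 0/15/9/5/1
#8 xori  $2, $3, 4 ; 0/15/1/5/1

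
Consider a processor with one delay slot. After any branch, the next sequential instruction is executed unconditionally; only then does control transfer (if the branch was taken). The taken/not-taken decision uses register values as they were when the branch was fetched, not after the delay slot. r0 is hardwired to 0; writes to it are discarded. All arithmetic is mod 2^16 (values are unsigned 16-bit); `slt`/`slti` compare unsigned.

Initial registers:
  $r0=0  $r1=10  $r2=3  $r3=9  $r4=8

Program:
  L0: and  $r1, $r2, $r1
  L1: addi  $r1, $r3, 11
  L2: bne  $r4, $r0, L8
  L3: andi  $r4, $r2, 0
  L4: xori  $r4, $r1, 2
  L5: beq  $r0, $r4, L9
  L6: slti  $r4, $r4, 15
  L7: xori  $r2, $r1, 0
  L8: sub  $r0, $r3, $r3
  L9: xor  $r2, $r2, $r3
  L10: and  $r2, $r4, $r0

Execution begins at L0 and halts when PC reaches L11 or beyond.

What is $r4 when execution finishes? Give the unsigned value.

PC=0  and  $r1, $r2, $r1     | $r0=0 $r1=2 $r2=3 $r3=9 $r4=8
PC=1  addi  $r1, $r3, 11     | $r0=0 $r1=20 $r2=3 $r3=9 $r4=8
PC=2  bne  $r4, $r0, L8      | $r0=0 $r1=20 $r2=3 $r3=9 $r4=8  [TAKEN]
PC=3  andi  $r4, $r2, 0      | $r0=0 $r1=20 $r2=3 $r3=9 $r4=0
PC=8  sub  $r0, $r3, $r3     | $r0=0 $r1=20 $r2=3 $r3=9 $r4=0
PC=9  xor  $r2, $r2, $r3     | $r0=0 $r1=20 $r2=10 $r3=9 $r4=0
PC=10 and  $r2, $r4, $r0     | $r0=0 $r1=20 $r2=0 $r3=9 $r4=0

0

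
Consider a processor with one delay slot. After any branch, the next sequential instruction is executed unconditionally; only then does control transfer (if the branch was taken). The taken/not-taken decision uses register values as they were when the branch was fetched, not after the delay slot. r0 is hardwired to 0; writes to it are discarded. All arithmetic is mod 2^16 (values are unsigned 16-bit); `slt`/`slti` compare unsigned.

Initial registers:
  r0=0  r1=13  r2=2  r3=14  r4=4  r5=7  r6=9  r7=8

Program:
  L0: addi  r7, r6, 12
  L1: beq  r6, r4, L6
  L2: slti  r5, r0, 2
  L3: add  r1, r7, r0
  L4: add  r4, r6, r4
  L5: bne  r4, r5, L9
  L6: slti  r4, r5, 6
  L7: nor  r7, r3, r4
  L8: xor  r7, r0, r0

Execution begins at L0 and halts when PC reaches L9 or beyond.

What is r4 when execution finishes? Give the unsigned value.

PC=0  addi  r7, r6, 12       | r0=0 r1=13 r2=2 r3=14 r4=4 r5=7 r6=9 r7=21
PC=1  beq  r6, r4, L6        | r0=0 r1=13 r2=2 r3=14 r4=4 r5=7 r6=9 r7=21  [not taken]
PC=2  slti  r5, r0, 2        | r0=0 r1=13 r2=2 r3=14 r4=4 r5=1 r6=9 r7=21
PC=3  add  r1, r7, r0        | r0=0 r1=21 r2=2 r3=14 r4=4 r5=1 r6=9 r7=21
PC=4  add  r4, r6, r4        | r0=0 r1=21 r2=2 r3=14 r4=13 r5=1 r6=9 r7=21
PC=5  bne  r4, r5, L9        | r0=0 r1=21 r2=2 r3=14 r4=13 r5=1 r6=9 r7=21  [TAKEN]
PC=6  slti  r4, r5, 6        | r0=0 r1=21 r2=2 r3=14 r4=1 r5=1 r6=9 r7=21

1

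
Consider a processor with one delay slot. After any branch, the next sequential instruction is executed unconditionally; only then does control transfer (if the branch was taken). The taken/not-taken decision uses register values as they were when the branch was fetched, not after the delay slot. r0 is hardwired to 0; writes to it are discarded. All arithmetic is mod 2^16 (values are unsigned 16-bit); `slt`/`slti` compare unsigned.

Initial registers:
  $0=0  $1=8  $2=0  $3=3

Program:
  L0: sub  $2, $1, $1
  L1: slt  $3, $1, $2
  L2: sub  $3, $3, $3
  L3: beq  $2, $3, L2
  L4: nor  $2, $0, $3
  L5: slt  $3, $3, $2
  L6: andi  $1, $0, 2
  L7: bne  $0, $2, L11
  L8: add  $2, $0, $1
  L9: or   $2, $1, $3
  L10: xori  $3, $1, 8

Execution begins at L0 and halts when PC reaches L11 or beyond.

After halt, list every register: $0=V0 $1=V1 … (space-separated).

#0 sub  $2, $1, $1 ; 0/8/0/3
#1 slt  $3, $1, $2 ; 0/8/0/0
#2 sub  $3, $3, $3 ; 0/8/0/0
#3 beq  $2, $3, L2 ; 0/8/0/0 ; →target
#4 nor  $2, $0, $3 ; 0/8/65535/0
#2 sub  $3, $3, $3 ; 0/8/65535/0
#3 beq  $2, $3, L2 ; 0/8/65535/0 ; →fallthru
#4 nor  $2, $0, $3 ; 0/8/65535/0
#5 slt  $3, $3, $2 ; 0/8/65535/1
#6 andi  $1, $0, 2 ; 0/0/65535/1
#7 bne  $0, $2, L11 ; 0/0/65535/1 ; →target
#8 add  $2, $0, $1 ; 0/0/0/1

$0=0 $1=0 $2=0 $3=1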